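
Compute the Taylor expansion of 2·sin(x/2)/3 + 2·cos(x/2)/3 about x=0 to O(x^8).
-x^7/967680 - x^6/69120 + x^5/5760 + x^4/576 - x^3/72 - x^2/12 + x/3 + 2/3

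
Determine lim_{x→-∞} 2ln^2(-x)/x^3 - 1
The quotient is an ∞/∞ indeterminate form as x → -∞.
Compare growth rates of the dominant terms (exponentials ≫ polynomials ≫ logarithms), or apply L'Hôpital's rule; the quotient → 0.
Adding the constant: 0 - 1 = -1. Limit = -1.

Final answer: -1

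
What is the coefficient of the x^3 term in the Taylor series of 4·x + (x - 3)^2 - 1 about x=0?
Expand to order 3: 4·x + (x - 3)^2 - 1 = x^2 - 2·x + 8 + O(x^4).
The coefficient of x^3 is 0.

Final answer: 0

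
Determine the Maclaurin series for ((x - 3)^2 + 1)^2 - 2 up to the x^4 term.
x^4 - 12·x^3 + 56·x^2 - 120·x + 98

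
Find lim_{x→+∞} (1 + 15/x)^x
As x → +∞: this is the defining limit (1 + 15/x)^x → e^15.
Limit = e^(15).

Final answer: e^(15)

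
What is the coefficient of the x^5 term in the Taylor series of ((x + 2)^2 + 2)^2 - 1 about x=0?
Expand to order 5: ((x + 2)^2 + 2)^2 - 1 = x^4 + 8·x^3 + 28·x^2 + 48·x + 35 + O(x^6).
The coefficient of x^5 is 0.

Final answer: 0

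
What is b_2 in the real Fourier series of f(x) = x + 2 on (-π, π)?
b_2 = (1/π) ∫_{-π}^{π} f(x)·sin(2x) dx.
Evaluate the integral (use parity and integration by parts as needed): b_2 = -1.

Final answer: -1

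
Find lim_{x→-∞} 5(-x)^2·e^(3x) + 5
The product is a 0·∞ indeterminate form at x → -∞.
Rewrite the product as 5(-x)^2 / e^(-3x) (an ∞/∞ form) and apply L'Hôpital, or use the standard hierarchy e^(3|x|) ≫ |(-x)^2| as x → -∞.
The indeterminate product → 0, so the limit = 5.

Final answer: 5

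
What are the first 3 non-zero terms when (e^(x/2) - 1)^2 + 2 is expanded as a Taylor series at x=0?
x^3/8 + x^2/4 + 2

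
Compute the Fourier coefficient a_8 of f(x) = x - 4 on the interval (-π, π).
a_8 = (1/π) ∫_{-π}^{π} f(x)·cos(8x) dx.
Evaluate the integral (use parity and integration by parts as needed): a_8 = 0.

Final answer: 0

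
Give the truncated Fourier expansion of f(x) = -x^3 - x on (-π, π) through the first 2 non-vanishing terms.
(10 - 2·π^2)·sin(x) + (-1/2 + π^2)·sin(2·x)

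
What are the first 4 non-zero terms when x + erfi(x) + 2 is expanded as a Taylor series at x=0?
x^5/(5·√(π)) + 2·x^3/(3·√(π)) + x·(1 + 2/√(π)) + 2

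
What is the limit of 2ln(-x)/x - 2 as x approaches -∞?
The quotient is an ∞/∞ indeterminate form as x → -∞.
Compare growth rates of the dominant terms (exponentials ≫ polynomials ≫ logarithms), or apply L'Hôpital's rule; the quotient → 0.
Adding the constant: 0 - 2 = -2. Limit = -2.

Final answer: -2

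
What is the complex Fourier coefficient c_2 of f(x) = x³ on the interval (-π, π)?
Compute the real Fourier coefficients first: a_2 = 0, b_2 = 3/2 - π^2.
Then c_2 = (a_2 − i·b_2)/2 = -3·i/4 + i·π^2/2.

Final answer: -3·i/4 + i·π^2/2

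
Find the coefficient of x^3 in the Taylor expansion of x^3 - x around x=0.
Expand to order 3: x^3 - x = x^3 - x + O(x^4).
The coefficient of x^3 is 1.

Final answer: 1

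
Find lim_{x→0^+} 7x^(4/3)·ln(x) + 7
The product is a 0·∞ indeterminate form at x → 0⁺.
Rewrite the product as 7·ln(x) / x^(-4/3) and apply L'Hôpital, or use the standard hierarchy x^(-4/3) ≫ |ln x| as x → 0⁺.
The indeterminate product → 0, so the limit = 7.

Final answer: 7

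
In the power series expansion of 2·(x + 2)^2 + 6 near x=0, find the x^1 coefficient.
Expand to order 1: 2·(x + 2)^2 + 6 = 8·x + 14 + O(x^2).
The coefficient of x^1 is 8.

Final answer: 8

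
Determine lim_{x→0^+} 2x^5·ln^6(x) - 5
The product is a 0·∞ indeterminate form at x → 0⁺.
Rewrite the product as 2·ln^6(x) / x^(-5) and apply L'Hôpital, or use the standard hierarchy x^(-5) ≫ |ln x|^6 as x → 0⁺.
The indeterminate product → 0, so the limit = -5.

Final answer: -5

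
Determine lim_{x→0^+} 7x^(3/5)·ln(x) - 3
The product is a 0·∞ indeterminate form at x → 0⁺.
Rewrite the product as 7·ln(x) / x^(-3/5) and apply L'Hôpital, or use the standard hierarchy x^(-3/5) ≫ |ln x| as x → 0⁺.
The indeterminate product → 0, so the limit = -3.

Final answer: -3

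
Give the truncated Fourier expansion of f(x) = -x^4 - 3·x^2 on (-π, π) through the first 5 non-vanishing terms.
(-36 + 8·π^2)·cos(x) - 2·π^2·cos(2·x) + (20/27 + 8·π^2/9)·cos(3·x) + (-π^2/2 - 9/16)·cos(4·x) - π^4/5 - π^2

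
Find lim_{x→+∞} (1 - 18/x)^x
As x → +∞: this is the defining limit (1 - 18/x)^x → e^(-18).
Limit = e^(-18).

Final answer: e^(-18)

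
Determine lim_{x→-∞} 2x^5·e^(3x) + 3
The product is a 0·∞ indeterminate form at x → -∞.
Rewrite the product as 2x^5 / e^(-3x) (an ∞/∞ form) and apply L'Hôpital, or use the standard hierarchy e^(3|x|) ≫ |x^5| as x → -∞.
The indeterminate product → 0, so the limit = 3.

Final answer: 3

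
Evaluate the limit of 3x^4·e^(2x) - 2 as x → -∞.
The product is a 0·∞ indeterminate form at x → -∞.
Rewrite the product as 3x^4 / e^(-2x) (an ∞/∞ form) and apply L'Hôpital, or use the standard hierarchy e^(2|x|) ≫ |x^4| as x → -∞.
The indeterminate product → 0, so the limit = -2.

Final answer: -2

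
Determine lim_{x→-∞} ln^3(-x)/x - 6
The quotient is an ∞/∞ indeterminate form as x → -∞.
Compare growth rates of the dominant terms (exponentials ≫ polynomials ≫ logarithms), or apply L'Hôpital's rule; the quotient → 0.
Adding the constant: 0 - 6 = -6. Limit = -6.

Final answer: -6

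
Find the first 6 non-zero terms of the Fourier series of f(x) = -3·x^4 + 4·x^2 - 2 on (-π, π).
(-160 + 24·π^2)·cos(x) + (13 - 6·π^2)·cos(2·x) + (-32/9 + 8·π^2/3)·cos(3·x) + (25/16 - 3·π^2/2)·cos(4·x) + (-544/625 + 24·π^2/25)·cos(5·x) - 3·π^4/5 - 2 + 4·π^2/3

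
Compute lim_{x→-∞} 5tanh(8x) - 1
Evaluate the dominant behaviour as x → -∞; each term tends to a finite value or vanishes.
Limit = -6.

Final answer: -6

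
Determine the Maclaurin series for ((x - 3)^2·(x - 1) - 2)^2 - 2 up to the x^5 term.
-14·x^5 + 79·x^4 - 232·x^3 + 379·x^2 - 330·x + 119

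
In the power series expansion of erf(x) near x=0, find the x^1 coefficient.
Expand to order 1: erf(x) = 2·x/√(π) + O(x^2).
The coefficient of x^1 is 2/√(π).

Final answer: 2/√(π)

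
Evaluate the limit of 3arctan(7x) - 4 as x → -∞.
Evaluate the dominant behaviour as x → -∞; each term tends to a finite value or vanishes.
Limit = -3·π/2 - 4.

Final answer: -3·π/2 - 4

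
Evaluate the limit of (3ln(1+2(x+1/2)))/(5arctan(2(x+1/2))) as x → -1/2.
Both numerator and denominator → 0 as x → -1/2; this is a 0/0 indeterminate form.
Expand each to leading order near x = -1/2: numerator ~ 6·(x + 1/2), denominator ~ 10·(x + 1/2).
The limit of the ratio is 3/5.

Final answer: 3/5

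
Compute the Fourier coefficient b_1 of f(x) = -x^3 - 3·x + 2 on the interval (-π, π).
b_1 = (1/π) ∫_{-π}^{π} f(x)·sin(1x) dx.
Evaluate the integral (use parity and integration by parts as needed): b_1 = 6 - 2·π^2.

Final answer: 6 - 2·π^2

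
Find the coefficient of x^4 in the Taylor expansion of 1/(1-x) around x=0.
Expand to order 4: 1/(1-x) = x^4 + x^3 + x^2 + x + 1 + O(x^5).
The coefficient of x^4 is 1.

Final answer: 1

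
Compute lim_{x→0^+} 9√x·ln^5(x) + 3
The product is a 0·∞ indeterminate form at x → 0⁺.
Rewrite the product as 9·ln^5(x) / x^(-1/2) and apply L'Hôpital, or use the standard hierarchy x^(-1/2) ≫ |ln x|^5 as x → 0⁺.
The indeterminate product → 0, so the limit = 3.

Final answer: 3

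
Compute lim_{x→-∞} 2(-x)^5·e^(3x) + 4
The product is a 0·∞ indeterminate form at x → -∞.
Rewrite the product as 2(-x)^5 / e^(-3x) (an ∞/∞ form) and apply L'Hôpital, or use the standard hierarchy e^(3|x|) ≫ |(-x)^5| as x → -∞.
The indeterminate product → 0, so the limit = 4.

Final answer: 4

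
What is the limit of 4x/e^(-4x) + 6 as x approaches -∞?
The quotient is an ∞/∞ indeterminate form as x → -∞.
Compare growth rates of the dominant terms (exponentials ≫ polynomials ≫ logarithms), or apply L'Hôpital's rule; the quotient → 0.
Adding the constant: 0 + 6 = 6. Limit = 6.

Final answer: 6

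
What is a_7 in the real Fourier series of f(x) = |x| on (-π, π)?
a_7 = (1/π) ∫_{-π}^{π} f(x)·cos(7x) dx.
Evaluate the integral (use parity and integration by parts as needed): a_7 = -4/(49·π).

Final answer: -4/(49·π)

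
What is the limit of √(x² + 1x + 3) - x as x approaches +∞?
This is an ∞ − ∞ indeterminate form.
Multiply and divide by the conjugate √(x²+1x + 3) + x; the x² terms cancel, leaving (1x + 3)/(√(x²+1x + 3)+x) → 1/2.
Limit = 1/2.

Final answer: 1/2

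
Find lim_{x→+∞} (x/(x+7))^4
As x → +∞: x/(x+7) = 1/(1 + 7/x) → 1, and the 4th power of a limit-1 base also → 1.
Limit = 1.

Final answer: 1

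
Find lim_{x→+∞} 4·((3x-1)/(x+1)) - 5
Evaluate the dominant behaviour as x → +∞; each term tends to a finite value or vanishes.
Limit = 7.

Final answer: 7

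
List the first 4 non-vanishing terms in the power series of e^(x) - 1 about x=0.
x^4/24 + x^3/6 + x^2/2 + x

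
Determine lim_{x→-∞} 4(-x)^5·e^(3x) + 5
The product is a 0·∞ indeterminate form at x → -∞.
Rewrite the product as 4(-x)^5 / e^(-3x) (an ∞/∞ form) and apply L'Hôpital, or use the standard hierarchy e^(3|x|) ≫ |(-x)^5| as x → -∞.
The indeterminate product → 0, so the limit = 5.

Final answer: 5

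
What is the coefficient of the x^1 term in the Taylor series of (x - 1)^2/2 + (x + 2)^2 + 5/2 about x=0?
Expand to order 1: (x - 1)^2/2 + (x + 2)^2 + 5/2 = 3·x + 7 + O(x^2).
The coefficient of x^1 is 3.

Final answer: 3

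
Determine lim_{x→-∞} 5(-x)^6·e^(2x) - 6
The product is a 0·∞ indeterminate form at x → -∞.
Rewrite the product as 5(-x)^6 / e^(-2x) (an ∞/∞ form) and apply L'Hôpital, or use the standard hierarchy e^(2|x|) ≫ |(-x)^6| as x → -∞.
The indeterminate product → 0, so the limit = -6.

Final answer: -6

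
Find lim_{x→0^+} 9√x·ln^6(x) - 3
The product is a 0·∞ indeterminate form at x → 0⁺.
Rewrite the product as 9·ln^6(x) / x^(-1/2) and apply L'Hôpital, or use the standard hierarchy x^(-1/2) ≫ |ln x|^6 as x → 0⁺.
The indeterminate product → 0, so the limit = -3.

Final answer: -3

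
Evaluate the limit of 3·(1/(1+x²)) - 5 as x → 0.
Direct substitution at x = 0 gives -2.

Final answer: -2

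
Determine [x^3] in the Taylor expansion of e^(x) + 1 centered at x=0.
Expand to order 3: e^(x) + 1 = x^3/6 + x^2/2 + x + 2 + O(x^4).
The coefficient of x^3 is 1/6.

Final answer: 1/6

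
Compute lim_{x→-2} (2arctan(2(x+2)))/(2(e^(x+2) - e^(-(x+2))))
Both numerator and denominator → 0 as x → -2; this is a 0/0 indeterminate form.
Expand each to leading order near x = -2: numerator ~ 4·(x + 2), denominator ~ 4·(x + 2).
The limit of the ratio is 1.

Final answer: 1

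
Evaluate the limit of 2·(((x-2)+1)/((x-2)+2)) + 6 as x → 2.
Direct substitution at x = 2 gives 7.

Final answer: 7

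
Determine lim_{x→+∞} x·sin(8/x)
As x → +∞: let u = 8/x → 0⁺; then x·sin(8/x) = 8·sin(u)/u → 8·1 = 8.
Limit = 8.

Final answer: 8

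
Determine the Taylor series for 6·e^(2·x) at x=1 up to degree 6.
6·e^(2) + 12·e^(2)·(x - 1) + 12·e^(2)·(x - 1)^2 + 8·e^(2)·(x - 1)^3 + 4·e^(2)·(x - 1)^4 + 8·e^(2)·(x - 1)^5/5 + 8·e^(2)·(x - 1)^6/15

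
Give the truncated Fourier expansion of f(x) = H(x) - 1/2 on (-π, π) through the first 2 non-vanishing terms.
2·sin(x)/π + 2·sin(3·x)/(3·π)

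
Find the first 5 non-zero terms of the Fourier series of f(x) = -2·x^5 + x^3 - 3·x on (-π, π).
(-498 - 4·π^4 + 82·π^2)·sin(x) + (-11·π^2 + 39/2 + 2·π^4)·sin(2·x) + (-4·π^4/3 - 358/81 + 98·π^2/27)·sin(3·x) + (-7·π^2/4 + 69/32 + π^4)·sin(4·x) + (-4·π^4/5 - 906/625 + 26·π^2/25)·sin(5·x)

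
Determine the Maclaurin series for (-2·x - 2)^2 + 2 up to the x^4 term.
4·x^2 + 8·x + 6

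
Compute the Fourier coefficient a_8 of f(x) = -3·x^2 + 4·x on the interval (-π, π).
a_8 = (1/π) ∫_{-π}^{π} f(x)·cos(8x) dx.
Evaluate the integral (use parity and integration by parts as needed): a_8 = -3/16.

Final answer: -3/16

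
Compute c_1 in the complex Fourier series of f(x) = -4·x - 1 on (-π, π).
Compute the real Fourier coefficients first: a_1 = 0, b_1 = -8.
Then c_1 = (a_1 − i·b_1)/2 = 4·i.

Final answer: 4·i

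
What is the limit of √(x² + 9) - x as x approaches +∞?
This is an ∞ − ∞ indeterminate form.
Multiply and divide by the conjugate √(x²+9) + x; the x² terms cancel, leaving 9/(√(x²+9)+x) → 0.
Limit = 0.

Final answer: 0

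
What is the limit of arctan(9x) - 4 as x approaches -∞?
Evaluate the dominant behaviour as x → -∞; each term tends to a finite value or vanishes.
Limit = -4 - π/2.

Final answer: -4 - π/2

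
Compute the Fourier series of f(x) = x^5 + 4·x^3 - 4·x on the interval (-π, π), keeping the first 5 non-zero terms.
(-32·π^2 + 184 + 2·π^4)·sin(x) + (-π^4 + 5/2 + π^2)·sin(2·x) + (-280/81 + 32·π^2/27 + 2·π^4/3)·sin(3·x) + (-π^4/2 - 11·π^2/8 + 161/64)·sin(4·x) + (-1192/625 + 32·π^2/25 + 2·π^4/5)·sin(5·x)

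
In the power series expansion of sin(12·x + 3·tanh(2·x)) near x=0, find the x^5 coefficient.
Expand to order 5: sin(12·x + 3·tanh(2·x)) = 85276·x^5/5 - 980·x^3 + 18·x + O(x^6).
The coefficient of x^5 is 85276/5.

Final answer: 85276/5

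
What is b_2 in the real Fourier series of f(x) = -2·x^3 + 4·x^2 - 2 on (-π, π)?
b_2 = (1/π) ∫_{-π}^{π} f(x)·sin(2x) dx.
Evaluate the integral (use parity and integration by parts as needed): b_2 = -3 + 2·π^2.

Final answer: -3 + 2·π^2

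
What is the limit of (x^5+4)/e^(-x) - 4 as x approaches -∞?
The quotient is an ∞/∞ indeterminate form as x → -∞.
Compare growth rates of the dominant terms (exponentials ≫ polynomials ≫ logarithms), or apply L'Hôpital's rule; the quotient → 0.
Adding the constant: 0 - 4 = -4. Limit = -4.

Final answer: -4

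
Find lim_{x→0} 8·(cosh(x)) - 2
Direct substitution at x = 0 gives 6.

Final answer: 6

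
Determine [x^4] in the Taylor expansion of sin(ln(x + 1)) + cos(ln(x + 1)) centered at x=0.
Expand to order 4: sin(ln(x + 1)) + cos(ln(x + 1)) = -5·x^4/12 + 2·x^3/3 - x^2 + x + 1 + O(x^5).
The coefficient of x^4 is -5/12.

Final answer: -5/12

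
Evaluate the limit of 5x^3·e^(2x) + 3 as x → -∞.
The product is a 0·∞ indeterminate form at x → -∞.
Rewrite the product as 5x^3 / e^(-2x) (an ∞/∞ form) and apply L'Hôpital, or use the standard hierarchy e^(2|x|) ≫ |x^3| as x → -∞.
The indeterminate product → 0, so the limit = 3.

Final answer: 3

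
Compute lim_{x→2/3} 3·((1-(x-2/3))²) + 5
Direct substitution at x = 2/3 gives 8.

Final answer: 8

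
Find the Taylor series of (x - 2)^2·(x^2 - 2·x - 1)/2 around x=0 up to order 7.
x^4/2 - 3·x^3 + 11·x^2/2 - 2·x - 2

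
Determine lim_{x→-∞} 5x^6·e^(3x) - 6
The product is a 0·∞ indeterminate form at x → -∞.
Rewrite the product as 5x^6 / e^(-3x) (an ∞/∞ form) and apply L'Hôpital, or use the standard hierarchy e^(3|x|) ≫ |x^6| as x → -∞.
The indeterminate product → 0, so the limit = -6.

Final answer: -6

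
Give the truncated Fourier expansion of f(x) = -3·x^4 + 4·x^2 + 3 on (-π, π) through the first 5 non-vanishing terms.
(-160 + 24·π^2)·cos(x) + (13 - 6·π^2)·cos(2·x) + (-32/9 + 8·π^2/3)·cos(3·x) + (25/16 - 3·π^2/2)·cos(4·x) - 3·π^4/5 + 3 + 4·π^2/3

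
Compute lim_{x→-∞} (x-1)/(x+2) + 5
Evaluate the dominant behaviour as x → -∞; each term tends to a finite value or vanishes.
Limit = 6.

Final answer: 6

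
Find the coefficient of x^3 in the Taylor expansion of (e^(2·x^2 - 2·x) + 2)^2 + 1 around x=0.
Expand to order 3: (e^(2·x^2 - 2·x) + 2)^2 + 1 = -48·x^3 + 28·x^2 - 12·x + 10 + O(x^4).
The coefficient of x^3 is -48.

Final answer: -48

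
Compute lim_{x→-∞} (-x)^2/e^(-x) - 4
The quotient is an ∞/∞ indeterminate form as x → -∞.
Compare growth rates of the dominant terms (exponentials ≫ polynomials ≫ logarithms), or apply L'Hôpital's rule; the quotient → 0.
Adding the constant: 0 - 4 = -4. Limit = -4.

Final answer: -4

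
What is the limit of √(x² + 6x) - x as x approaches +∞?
This is an ∞ − ∞ indeterminate form.
Multiply and divide by the conjugate √(x²+6x) + x; the x² terms cancel, leaving (6x)/(√(x²+6x)+x) → 6/2 = 3.
Limit = 3.

Final answer: 3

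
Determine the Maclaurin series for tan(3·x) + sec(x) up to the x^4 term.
5·x^4/24 + 9·x^3 + x^2/2 + 3·x + 1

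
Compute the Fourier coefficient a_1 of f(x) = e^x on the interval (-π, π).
a_1 = (1/π) ∫_{-π}^{π} f(x)·cos(1x) dx.
Evaluate the integral (use parity and integration by parts as needed): a_1 = (1 - e^(2·π))·e^(-π)/(2·π).

Final answer: (1 - e^(2·π))·e^(-π)/(2·π)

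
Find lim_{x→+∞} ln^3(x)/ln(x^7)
This is an ∞/∞ indeterminate form as x → +∞.
Write ln(x^7) = 7·ln(x), reducing the quotient to ln^2(x)/7 → ∞.
Limit = ∞.

Final answer: ∞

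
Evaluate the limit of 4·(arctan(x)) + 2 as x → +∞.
Evaluate the dominant behaviour as x → +∞; each term tends to a finite value or vanishes.
Limit = 2 + 2·π.

Final answer: 2 + 2·π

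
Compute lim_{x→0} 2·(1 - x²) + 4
Direct substitution at x = 0 gives 6.

Final answer: 6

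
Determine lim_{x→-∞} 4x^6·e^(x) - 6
The product is a 0·∞ indeterminate form at x → -∞.
Rewrite the product as 4x^6 / e^(-x) (an ∞/∞ form) and apply L'Hôpital, or use the standard hierarchy e^(|x|) ≫ |x^6| as x → -∞.
The indeterminate product → 0, so the limit = -6.

Final answer: -6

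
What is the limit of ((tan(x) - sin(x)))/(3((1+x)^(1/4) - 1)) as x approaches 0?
Both numerator and denominator → 0 as x → 0; this is a 0/0 indeterminate form.
Expand each to leading order near x = 0: numerator ~ x^3/2, denominator ~ 3·x/4.
The limit of the ratio is 0.

Final answer: 0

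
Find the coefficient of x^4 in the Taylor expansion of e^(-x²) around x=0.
Expand to order 4: e^(-x²) = x^4/2 - x^2 + 1 + O(x^5).
The coefficient of x^4 is 1/2.

Final answer: 1/2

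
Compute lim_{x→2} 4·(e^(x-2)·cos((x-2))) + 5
Direct substitution at x = 2 gives 9.

Final answer: 9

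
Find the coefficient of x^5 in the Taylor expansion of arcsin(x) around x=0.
Expand to order 5: arcsin(x) = 3·x^5/40 + x^3/6 + x + O(x^6).
The coefficient of x^5 is 3/40.

Final answer: 3/40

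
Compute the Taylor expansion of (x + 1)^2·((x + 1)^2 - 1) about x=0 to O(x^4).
4·x^3 + 5·x^2 + 2·x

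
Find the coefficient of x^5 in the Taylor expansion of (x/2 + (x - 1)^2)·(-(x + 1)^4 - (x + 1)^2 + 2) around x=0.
Expand to order 5: (x/2 + (x - 1)^2)·(-(x + 1)^4 - (x + 1)^2 + 2) = -5·x^5/2 - 2·x^4 + x^3/2 + 2·x^2 - 6·x + O(x^6).
The coefficient of x^5 is -5/2.

Final answer: -5/2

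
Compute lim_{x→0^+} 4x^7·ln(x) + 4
The product is a 0·∞ indeterminate form at x → 0⁺.
Rewrite the product as 4·ln(x) / x^(-7) and apply L'Hôpital, or use the standard hierarchy x^(-7) ≫ |ln x| as x → 0⁺.
The indeterminate product → 0, so the limit = 4.

Final answer: 4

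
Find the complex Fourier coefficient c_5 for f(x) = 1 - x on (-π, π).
Compute the real Fourier coefficients first: a_5 = 0, b_5 = -2/5.
Then c_5 = (a_5 − i·b_5)/2 = i/5.

Final answer: i/5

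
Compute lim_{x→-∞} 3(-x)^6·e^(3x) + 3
The product is a 0·∞ indeterminate form at x → -∞.
Rewrite the product as 3(-x)^6 / e^(-3x) (an ∞/∞ form) and apply L'Hôpital, or use the standard hierarchy e^(3|x|) ≫ |(-x)^6| as x → -∞.
The indeterminate product → 0, so the limit = 3.

Final answer: 3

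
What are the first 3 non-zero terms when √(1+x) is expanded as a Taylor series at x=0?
-x^2/8 + x/2 + 1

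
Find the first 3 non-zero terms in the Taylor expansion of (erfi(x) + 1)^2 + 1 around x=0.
4·x^2/π + 4·x/√(π) + 2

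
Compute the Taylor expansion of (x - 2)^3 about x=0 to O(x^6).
x^3 - 6·x^2 + 12·x - 8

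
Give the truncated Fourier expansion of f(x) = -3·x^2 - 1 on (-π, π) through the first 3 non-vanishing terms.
12·cos(x) - 3·cos(2·x) - π^2 - 1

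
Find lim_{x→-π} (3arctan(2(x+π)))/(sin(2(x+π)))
Both numerator and denominator → 0 as x → -π; this is a 0/0 indeterminate form.
Expand each to leading order near x = -π: numerator ~ 6·(x + π), denominator ~ 2·(x + π).
The limit of the ratio is 3.

Final answer: 3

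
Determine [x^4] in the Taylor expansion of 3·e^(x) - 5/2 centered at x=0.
Expand to order 4: 3·e^(x) - 5/2 = x^4/8 + x^3/2 + 3·x^2/2 + 3·x + 1/2 + O(x^5).
The coefficient of x^4 is 1/8.

Final answer: 1/8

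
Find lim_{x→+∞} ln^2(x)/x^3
This is an ∞/∞ indeterminate form as x → +∞.
The polynomial denominator x^3 dominates the logarithmic numerator (any positive power of x ≫ ln^2(x) as x → ∞), so the quotient → 0.
Limit = 0.

Final answer: 0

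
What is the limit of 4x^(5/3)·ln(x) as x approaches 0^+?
This is a 0·∞ indeterminate form at x → 0⁺.
Rewrite the product as 4·ln(x) / x^(-5/3) and apply L'Hôpital, or use the standard hierarchy x^(-5/3) ≫ |ln x| as x → 0⁺.
The indeterminate product → 0, so the limit = 0.

Final answer: 0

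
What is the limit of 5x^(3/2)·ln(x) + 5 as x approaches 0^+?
The product is a 0·∞ indeterminate form at x → 0⁺.
Rewrite the product as 5·ln(x) / x^(-3/2) and apply L'Hôpital, or use the standard hierarchy x^(-3/2) ≫ |ln x| as x → 0⁺.
The indeterminate product → 0, so the limit = 5.

Final answer: 5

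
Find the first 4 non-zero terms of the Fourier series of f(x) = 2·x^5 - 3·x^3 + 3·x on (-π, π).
(-86·π^2 + 4·π^4 + 522)·sin(x) + (-2·π^4 - 45/2 + 13·π^2)·sin(2·x) + (-134·π^2/27 + 430/81 + 4·π^4/3)·sin(3·x) + (-π^4 - 81/32 + 11·π^2/4)·sin(4·x)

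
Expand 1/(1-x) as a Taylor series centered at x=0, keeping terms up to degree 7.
x^7 + x^6 + x^5 + x^4 + x^3 + x^2 + x + 1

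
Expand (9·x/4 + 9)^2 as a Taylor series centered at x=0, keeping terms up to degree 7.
81·x^2/16 + 81·x/2 + 81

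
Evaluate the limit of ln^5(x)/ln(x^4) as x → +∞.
This is an ∞/∞ indeterminate form as x → +∞.
Write ln(x^4) = 4·ln(x), reducing the quotient to ln^4(x)/4 → ∞.
Limit = ∞.

Final answer: ∞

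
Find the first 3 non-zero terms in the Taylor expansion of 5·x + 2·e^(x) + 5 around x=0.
x^2 + 7·x + 7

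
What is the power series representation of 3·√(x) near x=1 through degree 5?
3 + 3·(x - 1)/2 - 3·(x - 1)^2/8 + 3·(x - 1)^3/16 - 15·(x - 1)^4/128 + 21·(x - 1)^5/256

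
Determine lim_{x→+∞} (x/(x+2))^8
As x → +∞: x/(x+2) = 1/(1 + 2/x) → 1, and the 8th power of a limit-1 base also → 1.
Limit = 1.

Final answer: 1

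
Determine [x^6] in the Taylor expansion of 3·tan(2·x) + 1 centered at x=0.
Expand to order 6: 3·tan(2·x) + 1 = 64·x^5/5 + 8·x^3 + 6·x + 1 + O(x^7).
The coefficient of x^6 is 0.

Final answer: 0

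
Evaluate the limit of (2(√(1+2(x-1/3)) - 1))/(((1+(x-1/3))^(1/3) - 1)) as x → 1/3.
Both numerator and denominator → 0 as x → 1/3; this is a 0/0 indeterminate form.
Expand each to leading order near x = 1/3: numerator ~ 2·(x - 1/3), denominator ~ (x - 1/3)/3.
The limit of the ratio is 6.

Final answer: 6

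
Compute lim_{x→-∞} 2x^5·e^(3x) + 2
The product is a 0·∞ indeterminate form at x → -∞.
Rewrite the product as 2x^5 / e^(-3x) (an ∞/∞ form) and apply L'Hôpital, or use the standard hierarchy e^(3|x|) ≫ |x^5| as x → -∞.
The indeterminate product → 0, so the limit = 2.

Final answer: 2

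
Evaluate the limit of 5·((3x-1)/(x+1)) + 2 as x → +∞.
Evaluate the dominant behaviour as x → +∞; each term tends to a finite value or vanishes.
Limit = 17.

Final answer: 17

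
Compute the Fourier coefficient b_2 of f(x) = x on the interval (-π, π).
b_2 = (1/π) ∫_{-π}^{π} f(x)·sin(2x) dx.
Evaluate the integral (use parity and integration by parts as needed): b_2 = -1.

Final answer: -1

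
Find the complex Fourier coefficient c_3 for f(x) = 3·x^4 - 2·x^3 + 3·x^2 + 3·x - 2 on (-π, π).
Compute the real Fourier coefficients first: a_3 = 4/9 - 8·π^2/3, b_3 = 26/9 - 4·π^2/3.
Then c_3 = (a_3 − i·b_3)/2 = -4·π^2/3 + 2/9 - 13·i/9 + 2·i·π^2/3.

Final answer: -4·π^2/3 + 2/9 - 13·i/9 + 2·i·π^2/3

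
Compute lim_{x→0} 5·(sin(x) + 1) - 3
Direct substitution at x = 0 gives 2.

Final answer: 2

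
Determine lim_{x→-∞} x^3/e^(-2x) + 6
The quotient is an ∞/∞ indeterminate form as x → -∞.
Compare growth rates of the dominant terms (exponentials ≫ polynomials ≫ logarithms), or apply L'Hôpital's rule; the quotient → 0.
Adding the constant: 0 + 6 = 6. Limit = 6.

Final answer: 6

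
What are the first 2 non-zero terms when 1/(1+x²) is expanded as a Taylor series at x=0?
1 - x^2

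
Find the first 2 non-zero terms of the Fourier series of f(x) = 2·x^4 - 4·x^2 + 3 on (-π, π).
(112 - 16·π^2)·cos(x) - 4·π^2/3 + 3 + 2·π^4/5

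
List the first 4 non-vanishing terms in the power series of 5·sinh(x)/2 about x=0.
x^7/2016 + x^5/48 + 5·x^3/12 + 5·x/2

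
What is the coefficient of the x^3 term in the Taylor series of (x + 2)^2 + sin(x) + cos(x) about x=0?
Expand to order 3: (x + 2)^2 + sin(x) + cos(x) = -x^3/6 + x^2/2 + 5·x + 5 + O(x^4).
The coefficient of x^3 is -1/6.

Final answer: -1/6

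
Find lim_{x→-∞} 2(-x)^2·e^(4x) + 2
The product is a 0·∞ indeterminate form at x → -∞.
Rewrite the product as 2(-x)^2 / e^(-4x) (an ∞/∞ form) and apply L'Hôpital, or use the standard hierarchy e^(4|x|) ≫ |(-x)^2| as x → -∞.
The indeterminate product → 0, so the limit = 2.

Final answer: 2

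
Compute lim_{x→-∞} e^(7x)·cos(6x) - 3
Evaluate the dominant behaviour as x → -∞; each term tends to a finite value or vanishes.
Limit = -3.

Final answer: -3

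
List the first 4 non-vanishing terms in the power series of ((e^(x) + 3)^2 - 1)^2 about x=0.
150·x^3 + 214·x^2 + 240·x + 225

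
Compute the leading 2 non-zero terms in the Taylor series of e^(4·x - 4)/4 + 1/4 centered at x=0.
x·e^(-4) + e^(-4)/4 + 1/4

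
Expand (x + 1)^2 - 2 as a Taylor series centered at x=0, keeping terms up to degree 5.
x^2 + 2·x - 1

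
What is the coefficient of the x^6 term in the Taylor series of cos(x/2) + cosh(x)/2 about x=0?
Expand to order 6: cos(x/2) + cosh(x)/2 = 31·x^6/46080 + 3·x^4/128 + x^2/8 + 3/2 + O(x^7).
The coefficient of x^6 is 31/46080.

Final answer: 31/46080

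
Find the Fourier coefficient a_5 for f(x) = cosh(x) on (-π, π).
a_5 = (1/π) ∫_{-π}^{π} f(x)·cos(5x) dx.
Evaluate the integral (use parity and integration by parts as needed): a_5 = -sinh(π)/(13·π).

Final answer: -sinh(π)/(13·π)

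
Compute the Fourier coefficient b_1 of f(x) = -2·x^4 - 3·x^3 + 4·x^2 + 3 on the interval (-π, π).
b_1 = (1/π) ∫_{-π}^{π} f(x)·sin(1x) dx.
Evaluate the integral (use parity and integration by parts as needed): b_1 = 36 - 6·π^2.

Final answer: 36 - 6·π^2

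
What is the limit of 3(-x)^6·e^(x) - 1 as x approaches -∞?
The product is a 0·∞ indeterminate form at x → -∞.
Rewrite the product as 3(-x)^6 / e^(-x) (an ∞/∞ form) and apply L'Hôpital, or use the standard hierarchy e^(|x|) ≫ |(-x)^6| as x → -∞.
The indeterminate product → 0, so the limit = -1.

Final answer: -1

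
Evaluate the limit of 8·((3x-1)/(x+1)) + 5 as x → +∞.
Evaluate the dominant behaviour as x → +∞; each term tends to a finite value or vanishes.
Limit = 29.

Final answer: 29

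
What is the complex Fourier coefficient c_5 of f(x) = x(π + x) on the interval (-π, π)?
Compute the real Fourier coefficients first: a_5 = -4/25, b_5 = 2·π/5.
Then c_5 = (a_5 − i·b_5)/2 = -2/25 - i·π/5.

Final answer: -2/25 - i·π/5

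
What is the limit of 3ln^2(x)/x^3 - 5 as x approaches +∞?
The quotient is an ∞/∞ indeterminate form as x → +∞.
The polynomial denominator x^3 dominates the logarithmic numerator (any positive power of x ≫ ln^2(x) as x → ∞), so the quotient → 0.
Adding the constant: 0 - 5 = -5. Limit = -5.

Final answer: -5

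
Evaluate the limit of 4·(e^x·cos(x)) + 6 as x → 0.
Direct substitution at x = 0 gives 10.

Final answer: 10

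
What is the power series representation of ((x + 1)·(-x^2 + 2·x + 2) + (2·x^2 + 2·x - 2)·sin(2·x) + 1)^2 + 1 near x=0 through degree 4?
9·x^4 + 34·x^3 + 30·x^2 + 10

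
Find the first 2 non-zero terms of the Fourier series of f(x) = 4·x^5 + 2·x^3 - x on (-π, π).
(-156·π^2 + 8·π^4 + 934)·sin(x) + (-4·π^4 - 26 + 18·π^2)·sin(2·x)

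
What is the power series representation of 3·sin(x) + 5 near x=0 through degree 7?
-x^7/1680 + x^5/40 - x^3/2 + 3·x + 5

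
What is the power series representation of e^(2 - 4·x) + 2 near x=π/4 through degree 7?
(e^(2) + 2·e^(π))·e^(-π) - 4·e^(2)·e^(-π)·(x - π/4) + 8·e^(2)·e^(-π)·(x - π/4)^2 - 32·e^(2)·e^(-π)·(x - π/4)^3/3 + 32·e^(2)·e^(-π)·(x - π/4)^4/3 - 128·e^(2)·e^(-π)·(x - π/4)^5/15 + 256·e^(2)·e^(-π)·(x - π/4)^6/45 - 1024·e^(2)·e^(-π)·(x - π/4)^7/315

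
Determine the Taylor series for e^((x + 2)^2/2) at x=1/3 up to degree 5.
e^(49/18) + 7·e^(49/18)·(x - 1/3)/3 + 29·e^(49/18)·(x - 1/3)^2/9 + 266·e^(49/18)·(x - 1/3)^3/81 + 2645·e^(49/18)·(x - 1/3)^4/972 + 28091·e^(49/18)·(x - 1/3)^5/14580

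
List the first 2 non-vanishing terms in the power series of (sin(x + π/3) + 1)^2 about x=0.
x·(√(3)/2 + 1) + (√(3)/2 + 1)^2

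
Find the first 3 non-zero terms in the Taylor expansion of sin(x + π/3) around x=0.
-√(3)·x^2/4 + x/2 + √(3)/2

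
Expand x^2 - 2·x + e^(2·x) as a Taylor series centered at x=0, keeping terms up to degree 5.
4·x^5/15 + 2·x^4/3 + 4·x^3/3 + 3·x^2 + 1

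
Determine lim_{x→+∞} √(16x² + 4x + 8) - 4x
As x → +∞: multiply by the conjugate to get (4x+8)/(√(16x²+4x+8)+4x); the denominator ~ 8x, so the limit is 4/8 = 1/2.
Limit = 1/2.

Final answer: 1/2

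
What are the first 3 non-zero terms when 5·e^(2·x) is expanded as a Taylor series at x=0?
10·x^2 + 10·x + 5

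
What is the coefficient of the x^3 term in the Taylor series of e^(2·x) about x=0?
Expand to order 3: e^(2·x) = 4·x^3/3 + 2·x^2 + 2·x + 1 + O(x^4).
The coefficient of x^3 is 4/3.

Final answer: 4/3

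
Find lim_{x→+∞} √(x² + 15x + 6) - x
This is an ∞ − ∞ indeterminate form.
Multiply and divide by the conjugate √(x²+15x + 6) + x; the x² terms cancel, leaving (15x + 6)/(√(x²+15x + 6)+x) → 15/2.
Limit = 15/2.

Final answer: 15/2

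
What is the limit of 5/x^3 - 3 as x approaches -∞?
Evaluate the dominant behaviour as x → -∞; each term tends to a finite value or vanishes.
Limit = -3.

Final answer: -3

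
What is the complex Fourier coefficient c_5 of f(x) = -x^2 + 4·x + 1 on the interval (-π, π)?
Compute the real Fourier coefficients first: a_5 = 4/25, b_5 = 8/5.
Then c_5 = (a_5 − i·b_5)/2 = 2/25 - 4·i/5.

Final answer: 2/25 - 4·i/5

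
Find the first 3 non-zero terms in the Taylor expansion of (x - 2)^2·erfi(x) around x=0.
14·x^3/(3·√(π)) - 8·x^2/√(π) + 8·x/√(π)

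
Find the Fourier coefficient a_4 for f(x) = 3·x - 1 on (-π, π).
a_4 = (1/π) ∫_{-π}^{π} f(x)·cos(4x) dx.
Evaluate the integral (use parity and integration by parts as needed): a_4 = 0.

Final answer: 0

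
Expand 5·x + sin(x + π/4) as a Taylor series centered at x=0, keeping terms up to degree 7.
-√(2)·x^7/10080 - √(2)·x^6/1440 + √(2)·x^5/240 + √(2)·x^4/48 - √(2)·x^3/12 - √(2)·x^2/4 + x·(√(2)/2 + 5) + √(2)/2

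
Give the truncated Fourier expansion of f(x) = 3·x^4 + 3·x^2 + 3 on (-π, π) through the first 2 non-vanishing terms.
(132 - 24·π^2)·cos(x) + 3 + π^2 + 3·π^4/5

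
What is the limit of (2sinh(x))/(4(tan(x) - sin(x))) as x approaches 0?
Both numerator and denominator → 0 as x → 0; this is a 0/0 indeterminate form.
Expand each to leading order near x = 0: numerator ~ 2·x, denominator ~ 2·x^3.
The limit of the ratio is ∞.

Final answer: ∞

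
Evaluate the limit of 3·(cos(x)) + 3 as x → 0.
Direct substitution at x = 0 gives 6.

Final answer: 6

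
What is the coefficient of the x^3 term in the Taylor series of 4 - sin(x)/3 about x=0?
Expand to order 3: 4 - sin(x)/3 = x^3/18 - x/3 + 4 + O(x^4).
The coefficient of x^3 is 1/18.

Final answer: 1/18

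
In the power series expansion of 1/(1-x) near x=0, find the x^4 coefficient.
Expand to order 4: 1/(1-x) = x^4 + x^3 + x^2 + x + 1 + O(x^5).
The coefficient of x^4 is 1.

Final answer: 1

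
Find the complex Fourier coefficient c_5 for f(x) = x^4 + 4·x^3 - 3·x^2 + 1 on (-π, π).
Compute the real Fourier coefficients first: a_5 = 348/625 - 8·π^2/25, b_5 = -48/125 + 8·π^2/5.
Then c_5 = (a_5 − i·b_5)/2 = -4·π^2/25 + 174/625 - 4·i·π^2/5 + 24·i/125.

Final answer: -4·π^2/25 + 174/625 - 4·i·π^2/5 + 24·i/125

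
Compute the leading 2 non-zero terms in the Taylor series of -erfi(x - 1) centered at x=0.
-2·e·x/√(π) + erfi(1)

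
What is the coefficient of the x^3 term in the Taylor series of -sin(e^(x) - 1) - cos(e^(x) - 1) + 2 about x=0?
Expand to order 3: -sin(e^(x) - 1) - cos(e^(x) - 1) + 2 = x^3/2 - x + 1 + O(x^4).
The coefficient of x^3 is 1/2.

Final answer: 1/2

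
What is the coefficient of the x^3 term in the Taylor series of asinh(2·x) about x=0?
Expand to order 3: asinh(2·x) = -4·x^3/3 + 2·x + O(x^4).
The coefficient of x^3 is -4/3.

Final answer: -4/3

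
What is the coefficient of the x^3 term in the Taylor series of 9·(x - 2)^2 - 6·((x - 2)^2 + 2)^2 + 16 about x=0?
Expand to order 3: 9·(x - 2)^2 - 6·((x - 2)^2 + 2)^2 + 16 = 48·x^3 - 159·x^2 + 252·x - 164 + O(x^4).
The coefficient of x^3 is 48.

Final answer: 48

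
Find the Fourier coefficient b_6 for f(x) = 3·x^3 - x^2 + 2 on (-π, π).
b_6 = (1/π) ∫_{-π}^{π} f(x)·sin(6x) dx.
Evaluate the integral (use parity and integration by parts as needed): b_6 = 1/6 - π^2.

Final answer: 1/6 - π^2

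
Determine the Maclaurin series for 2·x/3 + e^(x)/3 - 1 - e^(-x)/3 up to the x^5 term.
x^5/180 + x^3/9 + 4·x/3 - 1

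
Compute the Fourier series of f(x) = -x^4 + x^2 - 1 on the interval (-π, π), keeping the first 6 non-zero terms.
(-52 + 8·π^2)·cos(x) + (4 - 2·π^2)·cos(2·x) + (-28/27 + 8·π^2/9)·cos(3·x) + (7/16 - π^2/2)·cos(4·x) + (-148/625 + 8·π^2/25)·cos(5·x) - π^4/5 - 1 + π^2/3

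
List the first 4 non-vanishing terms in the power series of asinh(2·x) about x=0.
-40·x^7/7 + 12·x^5/5 - 4·x^3/3 + 2·x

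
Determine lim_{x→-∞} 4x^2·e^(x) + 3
The product is a 0·∞ indeterminate form at x → -∞.
Rewrite the product as 4x^2 / e^(-x) (an ∞/∞ form) and apply L'Hôpital, or use the standard hierarchy e^(|x|) ≫ |x^2| as x → -∞.
The indeterminate product → 0, so the limit = 3.

Final answer: 3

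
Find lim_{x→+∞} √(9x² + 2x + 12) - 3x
As x → +∞: multiply by the conjugate to get (2x+12)/(√(9x²+2x+12)+3x); the denominator ~ 6x, so the limit is 2/6 = 1/3.
Limit = 1/3.

Final answer: 1/3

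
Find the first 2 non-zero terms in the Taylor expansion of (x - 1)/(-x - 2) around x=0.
1/2 - 3·x/4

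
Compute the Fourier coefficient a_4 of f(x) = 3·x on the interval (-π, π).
a_4 = (1/π) ∫_{-π}^{π} f(x)·cos(4x) dx.
Evaluate the integral (use parity and integration by parts as needed): a_4 = 0.

Final answer: 0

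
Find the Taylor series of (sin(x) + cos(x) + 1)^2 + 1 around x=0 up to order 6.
-x^6/360 + 17·x^5/60 + x^4/12 - 5·x^3/3 - x^2 + 4·x + 5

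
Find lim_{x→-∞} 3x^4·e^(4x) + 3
The product is a 0·∞ indeterminate form at x → -∞.
Rewrite the product as 3x^4 / e^(-4x) (an ∞/∞ form) and apply L'Hôpital, or use the standard hierarchy e^(4|x|) ≫ |x^4| as x → -∞.
The indeterminate product → 0, so the limit = 3.

Final answer: 3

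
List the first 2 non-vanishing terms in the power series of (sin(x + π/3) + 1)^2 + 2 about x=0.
x·(√(3)/2 + 1) + 2 + (√(3)/2 + 1)^2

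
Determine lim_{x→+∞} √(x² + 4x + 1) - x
This is an ∞ − ∞ indeterminate form.
Multiply and divide by the conjugate √(x²+4x + 1) + x; the x² terms cancel, leaving (4x + 1)/(√(x²+4x + 1)+x) → 4/2 = 2.
Limit = 2.

Final answer: 2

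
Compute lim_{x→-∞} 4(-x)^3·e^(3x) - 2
The product is a 0·∞ indeterminate form at x → -∞.
Rewrite the product as 4(-x)^3 / e^(-3x) (an ∞/∞ form) and apply L'Hôpital, or use the standard hierarchy e^(3|x|) ≫ |(-x)^3| as x → -∞.
The indeterminate product → 0, so the limit = -2.

Final answer: -2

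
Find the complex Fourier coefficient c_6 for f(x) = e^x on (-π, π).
Compute the real Fourier coefficients first: a_6 = (-1 + e^(2·π))·e^(-π)/(37·π), b_6 = (6 - 6·e^(2·π))·e^(-π)/(37·π).
Then c_6 = (a_6 − i·b_6)/2 = -e^(-π)/(74·π) + e^(π)/(74·π) - 3·i·e^(-π)/(37·π) + 3·i·e^(π)/(37·π).

Final answer: -e^(-π)/(74·π) + e^(π)/(74·π) - 3·i·e^(-π)/(37·π) + 3·i·e^(π)/(37·π)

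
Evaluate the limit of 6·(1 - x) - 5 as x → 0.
Direct substitution at x = 0 gives 1.

Final answer: 1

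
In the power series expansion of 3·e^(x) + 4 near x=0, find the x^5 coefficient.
Expand to order 5: 3·e^(x) + 4 = x^5/40 + x^4/8 + x^3/2 + 3·x^2/2 + 3·x + 7 + O(x^6).
The coefficient of x^5 is 1/40.

Final answer: 1/40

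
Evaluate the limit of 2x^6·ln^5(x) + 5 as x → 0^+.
The product is a 0·∞ indeterminate form at x → 0⁺.
Rewrite the product as 2·ln^5(x) / x^(-6) and apply L'Hôpital, or use the standard hierarchy x^(-6) ≫ |ln x|^5 as x → 0⁺.
The indeterminate product → 0, so the limit = 5.

Final answer: 5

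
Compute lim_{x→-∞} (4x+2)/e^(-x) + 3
The quotient is an ∞/∞ indeterminate form as x → -∞.
Compare growth rates of the dominant terms (exponentials ≫ polynomials ≫ logarithms), or apply L'Hôpital's rule; the quotient → 0.
Adding the constant: 0 + 3 = 3. Limit = 3.

Final answer: 3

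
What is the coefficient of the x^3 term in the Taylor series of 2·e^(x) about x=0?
Expand to order 3: 2·e^(x) = x^3/3 + x^2 + 2·x + 2 + O(x^4).
The coefficient of x^3 is 1/3.

Final answer: 1/3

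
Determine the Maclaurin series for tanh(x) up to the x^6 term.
2·x^5/15 - x^3/3 + x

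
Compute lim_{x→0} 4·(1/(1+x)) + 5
Direct substitution at x = 0 gives 9.

Final answer: 9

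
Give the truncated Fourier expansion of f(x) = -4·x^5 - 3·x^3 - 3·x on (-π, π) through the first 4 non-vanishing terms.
(-930 - 8·π^4 + 154·π^2)·sin(x) + (-17·π^2 + 57/2 + 4·π^4)·sin(2·x) + (-8·π^4/3 - 374/81 + 106·π^2/27)·sin(3·x) + (-π^2 + 15/8 + 2·π^4)·sin(4·x)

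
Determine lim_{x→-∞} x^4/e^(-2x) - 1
The quotient is an ∞/∞ indeterminate form as x → -∞.
Compare growth rates of the dominant terms (exponentials ≫ polynomials ≫ logarithms), or apply L'Hôpital's rule; the quotient → 0.
Adding the constant: 0 - 1 = -1. Limit = -1.

Final answer: -1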